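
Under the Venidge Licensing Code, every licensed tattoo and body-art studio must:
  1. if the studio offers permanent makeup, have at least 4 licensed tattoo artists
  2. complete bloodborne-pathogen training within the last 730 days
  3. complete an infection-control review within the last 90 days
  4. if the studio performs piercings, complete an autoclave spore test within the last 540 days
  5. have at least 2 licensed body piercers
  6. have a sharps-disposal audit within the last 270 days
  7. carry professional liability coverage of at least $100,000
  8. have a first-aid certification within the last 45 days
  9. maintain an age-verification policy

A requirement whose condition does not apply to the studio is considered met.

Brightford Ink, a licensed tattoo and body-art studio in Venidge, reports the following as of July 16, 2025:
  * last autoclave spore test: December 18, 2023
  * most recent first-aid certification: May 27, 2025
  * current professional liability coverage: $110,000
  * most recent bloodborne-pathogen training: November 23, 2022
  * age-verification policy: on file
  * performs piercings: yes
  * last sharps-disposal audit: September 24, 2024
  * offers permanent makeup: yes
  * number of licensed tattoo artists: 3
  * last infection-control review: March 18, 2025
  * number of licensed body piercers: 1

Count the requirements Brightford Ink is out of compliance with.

7

1. condition 'offers permanent makeup' holds; licensed tattoo artists 3 < 4 → not met
2. bloodborne-pathogen training 966 days ago vs limit 730 → not met
3. infection-control review 120 days ago vs limit 90 → not met
4. condition 'performs piercings' holds; autoclave spore test 576 days ago vs limit 540 → not met
5. licensed body piercers 1 < 2 → not met
6. sharps-disposal audit 295 days ago vs limit 270 → not met
7. professional liability coverage $110,000 ≥ $100,000 → met
8. first-aid certification 50 days ago vs limit 45 → not met
9. age-verification policy present → met
Not met: 7 of 9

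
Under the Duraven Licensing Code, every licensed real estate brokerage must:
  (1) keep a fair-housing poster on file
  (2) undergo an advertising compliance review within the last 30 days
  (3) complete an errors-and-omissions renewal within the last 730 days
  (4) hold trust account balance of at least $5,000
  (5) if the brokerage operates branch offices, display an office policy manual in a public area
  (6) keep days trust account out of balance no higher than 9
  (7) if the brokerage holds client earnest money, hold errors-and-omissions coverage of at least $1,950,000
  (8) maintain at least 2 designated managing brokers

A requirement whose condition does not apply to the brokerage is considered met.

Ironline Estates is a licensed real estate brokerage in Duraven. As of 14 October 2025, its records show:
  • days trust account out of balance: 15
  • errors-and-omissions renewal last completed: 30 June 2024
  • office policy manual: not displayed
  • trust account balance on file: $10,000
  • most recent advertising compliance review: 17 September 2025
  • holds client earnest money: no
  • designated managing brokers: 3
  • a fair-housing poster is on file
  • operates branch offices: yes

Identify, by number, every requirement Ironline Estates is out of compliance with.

1. fair-housing poster present → met
2. advertising compliance review 27 days ago vs limit 30 → met
3. errors-and-omissions renewal 471 days ago vs limit 730 → met
4. trust account balance $10,000 ≥ $5,000 → met
5. condition 'operates branch offices' holds; office policy manual absent → not met
6. days trust account out of balance 15 > 9 → not met
7. condition 'holds client earnest money' does not hold → requirement n/a → met
8. designated managing brokers 3 ≥ 2 → met
Not met: 5, 6

5, 6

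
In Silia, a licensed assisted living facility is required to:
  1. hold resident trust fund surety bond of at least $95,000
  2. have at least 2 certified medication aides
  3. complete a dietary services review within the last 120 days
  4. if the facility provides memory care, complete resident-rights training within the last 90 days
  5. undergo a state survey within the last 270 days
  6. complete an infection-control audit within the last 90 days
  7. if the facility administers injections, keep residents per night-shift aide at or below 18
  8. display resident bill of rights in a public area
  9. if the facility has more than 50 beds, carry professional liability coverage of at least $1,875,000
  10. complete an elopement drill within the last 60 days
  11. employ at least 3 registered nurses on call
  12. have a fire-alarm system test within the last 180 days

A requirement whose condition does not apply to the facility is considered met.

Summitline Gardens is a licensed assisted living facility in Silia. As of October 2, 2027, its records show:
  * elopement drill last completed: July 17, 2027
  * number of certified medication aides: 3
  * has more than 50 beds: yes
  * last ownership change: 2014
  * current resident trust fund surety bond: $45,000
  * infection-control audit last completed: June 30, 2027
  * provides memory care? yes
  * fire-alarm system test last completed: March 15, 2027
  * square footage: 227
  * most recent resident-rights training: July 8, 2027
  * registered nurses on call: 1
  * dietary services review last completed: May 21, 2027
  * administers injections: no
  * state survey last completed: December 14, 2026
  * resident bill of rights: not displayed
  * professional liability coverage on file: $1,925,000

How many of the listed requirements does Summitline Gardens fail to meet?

8

1. resident trust fund surety bond $45,000 < $95,000 → not met
2. certified medication aides 3 ≥ 2 → met
3. dietary services review 134 days ago vs limit 120 → not met
4. condition 'provides memory care' holds; resident-rights training 86 days ago vs limit 90 → met
5. state survey 292 days ago vs limit 270 → not met
6. infection-control audit 94 days ago vs limit 90 → not met
7. condition 'administers injections' does not hold → requirement n/a → met
8. resident bill of rights absent → not met
9. condition 'has more than 50 beds' holds; professional liability coverage $1,925,000 ≥ $1,875,000 → met
10. elopement drill 77 days ago vs limit 60 → not met
11. registered nurses on call 1 < 3 → not met
12. fire-alarm system test 201 days ago vs limit 180 → not met
Not met: 8 of 12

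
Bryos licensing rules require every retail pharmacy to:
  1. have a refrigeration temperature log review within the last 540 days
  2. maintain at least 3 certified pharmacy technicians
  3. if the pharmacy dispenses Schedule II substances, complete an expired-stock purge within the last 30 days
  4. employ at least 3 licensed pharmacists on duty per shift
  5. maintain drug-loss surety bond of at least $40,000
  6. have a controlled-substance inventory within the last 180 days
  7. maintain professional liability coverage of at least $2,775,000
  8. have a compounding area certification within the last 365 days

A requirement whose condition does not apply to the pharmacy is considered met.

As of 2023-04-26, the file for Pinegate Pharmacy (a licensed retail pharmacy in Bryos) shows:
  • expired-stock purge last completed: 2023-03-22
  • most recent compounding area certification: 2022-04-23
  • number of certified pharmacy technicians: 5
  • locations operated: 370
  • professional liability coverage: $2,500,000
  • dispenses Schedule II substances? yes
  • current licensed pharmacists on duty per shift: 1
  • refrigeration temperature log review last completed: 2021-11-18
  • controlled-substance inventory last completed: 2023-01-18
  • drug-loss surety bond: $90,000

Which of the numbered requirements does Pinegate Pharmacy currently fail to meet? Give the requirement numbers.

1. refrigeration temperature log review 524 days ago vs limit 540 → met
2. certified pharmacy technicians 5 ≥ 3 → met
3. condition 'dispenses Schedule II substances' holds; expired-stock purge 35 days ago vs limit 30 → not met
4. licensed pharmacists on duty per shift 1 < 3 → not met
5. drug-loss surety bond $90,000 ≥ $40,000 → met
6. controlled-substance inventory 98 days ago vs limit 180 → met
7. professional liability coverage $2,500,000 < $2,775,000 → not met
8. compounding area certification 368 days ago vs limit 365 → not met
Not met: 3, 4, 7, 8

3, 4, 7, 8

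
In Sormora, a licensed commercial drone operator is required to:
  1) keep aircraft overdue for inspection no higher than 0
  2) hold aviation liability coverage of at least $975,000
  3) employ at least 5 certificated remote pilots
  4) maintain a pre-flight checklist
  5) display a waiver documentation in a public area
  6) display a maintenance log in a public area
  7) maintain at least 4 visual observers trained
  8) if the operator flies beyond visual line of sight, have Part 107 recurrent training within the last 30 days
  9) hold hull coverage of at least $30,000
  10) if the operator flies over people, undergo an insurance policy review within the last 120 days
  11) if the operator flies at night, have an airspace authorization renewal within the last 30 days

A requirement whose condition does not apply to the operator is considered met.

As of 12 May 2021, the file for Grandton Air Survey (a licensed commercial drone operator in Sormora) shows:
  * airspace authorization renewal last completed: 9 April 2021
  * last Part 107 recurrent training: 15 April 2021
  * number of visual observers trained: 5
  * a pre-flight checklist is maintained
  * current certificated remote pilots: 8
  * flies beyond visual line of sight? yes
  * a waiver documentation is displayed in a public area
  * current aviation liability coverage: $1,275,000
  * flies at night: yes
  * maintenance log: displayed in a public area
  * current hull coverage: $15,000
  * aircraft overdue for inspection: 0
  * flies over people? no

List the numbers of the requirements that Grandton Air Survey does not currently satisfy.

1. aircraft overdue for inspection 0 ≤ 0 → met
2. aviation liability coverage $1,275,000 ≥ $975,000 → met
3. certificated remote pilots 8 ≥ 5 → met
4. pre-flight checklist present → met
5. waiver documentation present → met
6. maintenance log present → met
7. visual observers trained 5 ≥ 4 → met
8. condition 'flies beyond visual line of sight' holds; Part 107 recurrent training 27 days ago vs limit 30 → met
9. hull coverage $15,000 < $30,000 → not met
10. condition 'flies over people' does not hold → requirement n/a → met
11. condition 'flies at night' holds; airspace authorization renewal 33 days ago vs limit 30 → not met
Not met: 9, 11

9, 11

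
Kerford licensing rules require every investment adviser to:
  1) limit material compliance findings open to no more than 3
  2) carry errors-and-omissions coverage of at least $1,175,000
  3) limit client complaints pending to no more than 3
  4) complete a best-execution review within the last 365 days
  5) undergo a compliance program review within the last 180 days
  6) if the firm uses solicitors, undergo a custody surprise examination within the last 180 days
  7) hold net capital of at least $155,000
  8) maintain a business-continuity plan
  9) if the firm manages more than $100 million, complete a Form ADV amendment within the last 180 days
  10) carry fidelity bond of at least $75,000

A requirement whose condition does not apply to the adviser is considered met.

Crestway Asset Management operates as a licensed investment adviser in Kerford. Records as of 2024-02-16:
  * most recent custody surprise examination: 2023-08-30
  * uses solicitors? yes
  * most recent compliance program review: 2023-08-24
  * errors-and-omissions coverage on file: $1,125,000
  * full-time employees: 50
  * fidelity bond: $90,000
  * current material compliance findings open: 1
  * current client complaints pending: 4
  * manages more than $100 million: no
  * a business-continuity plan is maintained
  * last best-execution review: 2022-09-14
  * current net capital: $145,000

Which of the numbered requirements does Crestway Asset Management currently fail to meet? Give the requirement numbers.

1. material compliance findings open 1 ≤ 3 → met
2. errors-and-omissions coverage $1,125,000 < $1,175,000 → not met
3. client complaints pending 4 > 3 → not met
4. best-execution review 520 days ago vs limit 365 → not met
5. compliance program review 176 days ago vs limit 180 → met
6. condition 'uses solicitors' holds; custody surprise examination 170 days ago vs limit 180 → met
7. net capital $145,000 < $155,000 → not met
8. business-continuity plan present → met
9. condition 'manages more than $100 million' does not hold → requirement n/a → met
10. fidelity bond $90,000 ≥ $75,000 → met
Not met: 2, 3, 4, 7

2, 3, 4, 7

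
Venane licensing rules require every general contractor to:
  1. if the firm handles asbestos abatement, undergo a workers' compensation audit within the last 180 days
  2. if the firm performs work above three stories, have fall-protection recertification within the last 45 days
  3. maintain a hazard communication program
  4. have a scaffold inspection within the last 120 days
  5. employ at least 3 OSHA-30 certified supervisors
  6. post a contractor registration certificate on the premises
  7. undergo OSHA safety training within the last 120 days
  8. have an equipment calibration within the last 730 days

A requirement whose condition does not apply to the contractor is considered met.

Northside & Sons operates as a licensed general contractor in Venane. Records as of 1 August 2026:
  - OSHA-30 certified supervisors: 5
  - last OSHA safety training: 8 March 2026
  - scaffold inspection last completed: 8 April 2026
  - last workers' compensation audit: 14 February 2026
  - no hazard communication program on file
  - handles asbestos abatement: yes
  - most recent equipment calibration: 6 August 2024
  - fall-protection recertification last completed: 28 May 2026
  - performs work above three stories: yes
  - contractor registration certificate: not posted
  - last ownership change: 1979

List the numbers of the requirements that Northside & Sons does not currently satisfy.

1. condition 'handles asbestos abatement' holds; workers' compensation audit 168 days ago vs limit 180 → met
2. condition 'performs work above three stories' holds; fall-protection recertification 65 days ago vs limit 45 → not met
3. hazard communication program absent → not met
4. scaffold inspection 115 days ago vs limit 120 → met
5. OSHA-30 certified supervisors 5 ≥ 3 → met
6. contractor registration certificate absent → not met
7. OSHA safety training 146 days ago vs limit 120 → not met
8. equipment calibration 725 days ago vs limit 730 → met
Not met: 2, 3, 6, 7

2, 3, 6, 7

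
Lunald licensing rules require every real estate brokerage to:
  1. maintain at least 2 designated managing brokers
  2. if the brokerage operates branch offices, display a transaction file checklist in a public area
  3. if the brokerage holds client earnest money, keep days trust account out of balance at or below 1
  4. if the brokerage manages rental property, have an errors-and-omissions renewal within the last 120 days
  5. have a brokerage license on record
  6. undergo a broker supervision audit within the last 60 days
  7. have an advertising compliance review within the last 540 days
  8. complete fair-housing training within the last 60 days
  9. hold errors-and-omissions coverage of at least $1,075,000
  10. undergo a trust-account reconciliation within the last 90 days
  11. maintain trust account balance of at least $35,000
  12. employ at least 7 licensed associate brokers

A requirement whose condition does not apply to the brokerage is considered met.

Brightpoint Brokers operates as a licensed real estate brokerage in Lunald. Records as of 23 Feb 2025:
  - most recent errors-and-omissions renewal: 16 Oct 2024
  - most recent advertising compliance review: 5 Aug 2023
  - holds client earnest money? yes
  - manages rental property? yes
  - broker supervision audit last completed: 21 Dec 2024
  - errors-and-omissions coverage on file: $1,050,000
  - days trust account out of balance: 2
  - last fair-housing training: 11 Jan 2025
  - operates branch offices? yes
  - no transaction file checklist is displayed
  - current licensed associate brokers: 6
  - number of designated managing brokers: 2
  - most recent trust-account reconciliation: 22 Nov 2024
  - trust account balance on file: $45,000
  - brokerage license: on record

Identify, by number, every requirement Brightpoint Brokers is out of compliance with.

1. designated managing brokers 2 ≥ 2 → met
2. condition 'operates branch offices' holds; transaction file checklist absent → not met
3. condition 'holds client earnest money' holds; days trust account out of balance 2 > 1 → not met
4. condition 'manages rental property' holds; errors-and-omissions renewal 130 days ago vs limit 120 → not met
5. brokerage license present → met
6. broker supervision audit 64 days ago vs limit 60 → not met
7. advertising compliance review 568 days ago vs limit 540 → not met
8. fair-housing training 43 days ago vs limit 60 → met
9. errors-and-omissions coverage $1,050,000 < $1,075,000 → not met
10. trust-account reconciliation 93 days ago vs limit 90 → not met
11. trust account balance $45,000 ≥ $35,000 → met
12. licensed associate brokers 6 < 7 → not met
Not met: 2, 3, 4, 6, 7, 9, 10, 12

2, 3, 4, 6, 7, 9, 10, 12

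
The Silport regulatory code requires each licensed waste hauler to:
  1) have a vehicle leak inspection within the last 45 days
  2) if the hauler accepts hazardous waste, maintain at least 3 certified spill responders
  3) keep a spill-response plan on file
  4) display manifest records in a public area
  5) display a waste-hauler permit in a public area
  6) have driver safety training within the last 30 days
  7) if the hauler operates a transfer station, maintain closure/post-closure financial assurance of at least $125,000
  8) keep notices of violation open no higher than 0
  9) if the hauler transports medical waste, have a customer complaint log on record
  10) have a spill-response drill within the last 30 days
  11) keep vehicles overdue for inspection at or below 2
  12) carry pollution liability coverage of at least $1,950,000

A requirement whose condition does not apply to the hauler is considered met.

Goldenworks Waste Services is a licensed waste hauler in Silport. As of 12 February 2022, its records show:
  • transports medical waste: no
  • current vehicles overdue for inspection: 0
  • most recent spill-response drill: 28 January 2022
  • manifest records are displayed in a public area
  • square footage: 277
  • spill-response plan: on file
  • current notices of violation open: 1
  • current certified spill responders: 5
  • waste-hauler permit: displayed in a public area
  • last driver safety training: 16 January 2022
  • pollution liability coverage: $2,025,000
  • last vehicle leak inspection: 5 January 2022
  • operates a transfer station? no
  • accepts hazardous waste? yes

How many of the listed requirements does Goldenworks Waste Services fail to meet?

1

1. vehicle leak inspection 38 days ago vs limit 45 → met
2. condition 'accepts hazardous waste' holds; certified spill responders 5 ≥ 3 → met
3. spill-response plan present → met
4. manifest records present → met
5. waste-hauler permit present → met
6. driver safety training 27 days ago vs limit 30 → met
7. condition 'operates a transfer station' does not hold → requirement n/a → met
8. notices of violation open 1 > 0 → not met
9. condition 'transports medical waste' does not hold → requirement n/a → met
10. spill-response drill 15 days ago vs limit 30 → met
11. vehicles overdue for inspection 0 ≤ 2 → met
12. pollution liability coverage $2,025,000 ≥ $1,950,000 → met
Not met: 1 of 12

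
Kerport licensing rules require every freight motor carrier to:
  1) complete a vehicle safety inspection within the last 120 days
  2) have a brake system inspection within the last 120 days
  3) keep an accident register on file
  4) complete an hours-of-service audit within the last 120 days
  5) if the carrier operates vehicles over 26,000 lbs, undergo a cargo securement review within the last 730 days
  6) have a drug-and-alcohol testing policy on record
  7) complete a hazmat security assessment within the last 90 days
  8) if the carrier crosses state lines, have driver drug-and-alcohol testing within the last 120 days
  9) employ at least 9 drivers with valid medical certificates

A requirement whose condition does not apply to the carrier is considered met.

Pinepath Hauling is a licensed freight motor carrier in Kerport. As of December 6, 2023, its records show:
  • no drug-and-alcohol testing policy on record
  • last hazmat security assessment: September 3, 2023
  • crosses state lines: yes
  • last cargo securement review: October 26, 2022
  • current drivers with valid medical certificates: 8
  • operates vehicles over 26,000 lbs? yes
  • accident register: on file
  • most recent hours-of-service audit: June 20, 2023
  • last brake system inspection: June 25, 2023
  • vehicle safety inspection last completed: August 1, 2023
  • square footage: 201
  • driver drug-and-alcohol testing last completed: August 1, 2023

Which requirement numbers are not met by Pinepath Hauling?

1, 2, 4, 6, 7, 8, 9

1. vehicle safety inspection 127 days ago vs limit 120 → not met
2. brake system inspection 164 days ago vs limit 120 → not met
3. accident register present → met
4. hours-of-service audit 169 days ago vs limit 120 → not met
5. condition 'operates vehicles over 26,000 lbs' holds; cargo securement review 406 days ago vs limit 730 → met
6. drug-and-alcohol testing policy absent → not met
7. hazmat security assessment 94 days ago vs limit 90 → not met
8. condition 'crosses state lines' holds; driver drug-and-alcohol testing 127 days ago vs limit 120 → not met
9. drivers with valid medical certificates 8 < 9 → not met
Not met: 1, 2, 4, 6, 7, 8, 9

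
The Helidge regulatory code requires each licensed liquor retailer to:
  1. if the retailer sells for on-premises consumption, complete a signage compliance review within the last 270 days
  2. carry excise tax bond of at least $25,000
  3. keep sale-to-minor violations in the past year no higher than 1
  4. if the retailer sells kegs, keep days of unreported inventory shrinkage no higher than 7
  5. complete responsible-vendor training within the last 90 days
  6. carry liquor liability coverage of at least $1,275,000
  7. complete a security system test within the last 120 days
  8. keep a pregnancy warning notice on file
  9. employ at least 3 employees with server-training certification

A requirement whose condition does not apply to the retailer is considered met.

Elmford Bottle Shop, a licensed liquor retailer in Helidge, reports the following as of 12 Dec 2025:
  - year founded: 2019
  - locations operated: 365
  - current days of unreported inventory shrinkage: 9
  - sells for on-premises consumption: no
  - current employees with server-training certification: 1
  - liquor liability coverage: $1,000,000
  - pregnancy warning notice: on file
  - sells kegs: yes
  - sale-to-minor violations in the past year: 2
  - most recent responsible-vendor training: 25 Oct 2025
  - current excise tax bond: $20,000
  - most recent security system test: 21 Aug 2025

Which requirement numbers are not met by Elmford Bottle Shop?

1. condition 'sells for on-premises consumption' does not hold → requirement n/a → met
2. excise tax bond $20,000 < $25,000 → not met
3. sale-to-minor violations in the past year 2 > 1 → not met
4. condition 'sells kegs' holds; days of unreported inventory shrinkage 9 > 7 → not met
5. responsible-vendor training 48 days ago vs limit 90 → met
6. liquor liability coverage $1,000,000 < $1,275,000 → not met
7. security system test 113 days ago vs limit 120 → met
8. pregnancy warning notice present → met
9. employees with server-training certification 1 < 3 → not met
Not met: 2, 3, 4, 6, 9

2, 3, 4, 6, 9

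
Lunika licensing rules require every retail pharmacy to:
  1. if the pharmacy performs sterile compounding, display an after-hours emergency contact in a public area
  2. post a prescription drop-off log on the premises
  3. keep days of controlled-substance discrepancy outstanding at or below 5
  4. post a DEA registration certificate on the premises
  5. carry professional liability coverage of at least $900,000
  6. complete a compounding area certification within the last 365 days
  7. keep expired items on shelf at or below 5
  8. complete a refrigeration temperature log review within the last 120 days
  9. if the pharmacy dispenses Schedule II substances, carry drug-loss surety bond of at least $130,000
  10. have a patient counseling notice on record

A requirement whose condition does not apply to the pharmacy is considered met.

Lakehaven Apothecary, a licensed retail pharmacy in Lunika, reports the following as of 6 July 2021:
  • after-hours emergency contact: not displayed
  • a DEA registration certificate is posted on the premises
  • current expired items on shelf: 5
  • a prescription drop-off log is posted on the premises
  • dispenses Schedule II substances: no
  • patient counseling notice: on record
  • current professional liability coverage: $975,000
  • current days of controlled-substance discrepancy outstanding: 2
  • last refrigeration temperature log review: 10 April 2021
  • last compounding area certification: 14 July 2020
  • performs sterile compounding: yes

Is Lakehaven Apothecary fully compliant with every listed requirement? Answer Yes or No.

1. condition 'performs sterile compounding' holds; after-hours emergency contact absent → not met
2. prescription drop-off log present → met
3. days of controlled-substance discrepancy outstanding 2 ≤ 5 → met
4. DEA registration certificate present → met
5. professional liability coverage $975,000 ≥ $900,000 → met
6. compounding area certification 357 days ago vs limit 365 → met
7. expired items on shelf 5 ≤ 5 → met
8. refrigeration temperature log review 87 days ago vs limit 120 → met
9. condition 'dispenses Schedule II substances' does not hold → requirement n/a → met
10. patient counseling notice present → met
Not met: 1

No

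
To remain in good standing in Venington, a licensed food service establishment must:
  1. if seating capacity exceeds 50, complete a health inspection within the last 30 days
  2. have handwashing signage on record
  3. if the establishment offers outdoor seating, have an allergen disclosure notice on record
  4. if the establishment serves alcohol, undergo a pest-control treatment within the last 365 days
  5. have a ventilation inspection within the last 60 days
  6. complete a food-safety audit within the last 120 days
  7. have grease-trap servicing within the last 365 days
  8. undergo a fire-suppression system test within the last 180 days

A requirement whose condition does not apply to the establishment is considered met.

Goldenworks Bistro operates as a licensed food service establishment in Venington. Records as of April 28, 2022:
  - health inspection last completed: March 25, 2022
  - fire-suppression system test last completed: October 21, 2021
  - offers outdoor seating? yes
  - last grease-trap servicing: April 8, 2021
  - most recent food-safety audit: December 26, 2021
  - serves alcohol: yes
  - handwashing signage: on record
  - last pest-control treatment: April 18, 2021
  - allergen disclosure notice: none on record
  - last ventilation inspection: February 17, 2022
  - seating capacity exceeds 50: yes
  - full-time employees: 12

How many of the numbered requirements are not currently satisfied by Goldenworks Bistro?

7

1. condition 'seating capacity exceeds 50' holds; health inspection 34 days ago vs limit 30 → not met
2. handwashing signage present → met
3. condition 'offers outdoor seating' holds; allergen disclosure notice absent → not met
4. condition 'serves alcohol' holds; pest-control treatment 375 days ago vs limit 365 → not met
5. ventilation inspection 70 days ago vs limit 60 → not met
6. food-safety audit 123 days ago vs limit 120 → not met
7. grease-trap servicing 385 days ago vs limit 365 → not met
8. fire-suppression system test 189 days ago vs limit 180 → not met
Not met: 7 of 8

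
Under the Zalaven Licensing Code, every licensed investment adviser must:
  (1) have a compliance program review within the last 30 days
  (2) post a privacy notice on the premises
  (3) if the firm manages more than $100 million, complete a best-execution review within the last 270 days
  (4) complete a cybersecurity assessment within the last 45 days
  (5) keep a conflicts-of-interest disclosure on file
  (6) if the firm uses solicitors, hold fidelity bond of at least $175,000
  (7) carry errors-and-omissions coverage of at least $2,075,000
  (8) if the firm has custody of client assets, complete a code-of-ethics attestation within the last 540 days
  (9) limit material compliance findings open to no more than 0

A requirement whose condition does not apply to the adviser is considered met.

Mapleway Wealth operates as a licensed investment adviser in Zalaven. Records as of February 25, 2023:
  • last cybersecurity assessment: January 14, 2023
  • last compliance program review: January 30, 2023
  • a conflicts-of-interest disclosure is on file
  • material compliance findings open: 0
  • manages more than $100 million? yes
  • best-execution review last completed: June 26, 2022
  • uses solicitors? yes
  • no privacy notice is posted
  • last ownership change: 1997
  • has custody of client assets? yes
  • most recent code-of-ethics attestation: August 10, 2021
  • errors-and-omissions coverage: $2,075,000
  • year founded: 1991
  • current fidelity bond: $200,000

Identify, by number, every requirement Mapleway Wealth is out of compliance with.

1. compliance program review 26 days ago vs limit 30 → met
2. privacy notice absent → not met
3. condition 'manages more than $100 million' holds; best-execution review 244 days ago vs limit 270 → met
4. cybersecurity assessment 42 days ago vs limit 45 → met
5. conflicts-of-interest disclosure present → met
6. condition 'uses solicitors' holds; fidelity bond $200,000 ≥ $175,000 → met
7. errors-and-omissions coverage $2,075,000 ≥ $2,075,000 → met
8. condition 'has custody of client assets' holds; code-of-ethics attestation 564 days ago vs limit 540 → not met
9. material compliance findings open 0 ≤ 0 → met
Not met: 2, 8

2, 8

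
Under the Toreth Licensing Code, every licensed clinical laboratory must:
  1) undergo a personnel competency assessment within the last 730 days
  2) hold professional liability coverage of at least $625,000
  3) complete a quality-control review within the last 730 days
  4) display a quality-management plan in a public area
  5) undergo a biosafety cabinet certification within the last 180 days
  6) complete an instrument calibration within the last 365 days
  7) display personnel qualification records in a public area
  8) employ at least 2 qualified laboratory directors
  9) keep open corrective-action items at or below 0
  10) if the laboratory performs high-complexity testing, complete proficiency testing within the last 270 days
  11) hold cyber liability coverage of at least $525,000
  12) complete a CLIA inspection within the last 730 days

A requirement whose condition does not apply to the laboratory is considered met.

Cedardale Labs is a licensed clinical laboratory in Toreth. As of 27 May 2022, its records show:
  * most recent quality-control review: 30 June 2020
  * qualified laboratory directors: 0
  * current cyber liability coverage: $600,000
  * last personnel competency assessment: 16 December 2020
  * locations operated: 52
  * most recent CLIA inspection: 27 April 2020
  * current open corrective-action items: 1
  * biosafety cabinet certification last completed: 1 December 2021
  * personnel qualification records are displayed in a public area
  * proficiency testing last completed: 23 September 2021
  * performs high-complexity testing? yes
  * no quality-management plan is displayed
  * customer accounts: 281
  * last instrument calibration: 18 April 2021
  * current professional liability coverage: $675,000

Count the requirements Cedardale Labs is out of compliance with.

1. personnel competency assessment 527 days ago vs limit 730 → met
2. professional liability coverage $675,000 ≥ $625,000 → met
3. quality-control review 696 days ago vs limit 730 → met
4. quality-management plan absent → not met
5. biosafety cabinet certification 177 days ago vs limit 180 → met
6. instrument calibration 404 days ago vs limit 365 → not met
7. personnel qualification records present → met
8. qualified laboratory directors 0 < 2 → not met
9. open corrective-action items 1 > 0 → not met
10. condition 'performs high-complexity testing' holds; proficiency testing 246 days ago vs limit 270 → met
11. cyber liability coverage $600,000 ≥ $525,000 → met
12. CLIA inspection 760 days ago vs limit 730 → not met
Not met: 5 of 12

5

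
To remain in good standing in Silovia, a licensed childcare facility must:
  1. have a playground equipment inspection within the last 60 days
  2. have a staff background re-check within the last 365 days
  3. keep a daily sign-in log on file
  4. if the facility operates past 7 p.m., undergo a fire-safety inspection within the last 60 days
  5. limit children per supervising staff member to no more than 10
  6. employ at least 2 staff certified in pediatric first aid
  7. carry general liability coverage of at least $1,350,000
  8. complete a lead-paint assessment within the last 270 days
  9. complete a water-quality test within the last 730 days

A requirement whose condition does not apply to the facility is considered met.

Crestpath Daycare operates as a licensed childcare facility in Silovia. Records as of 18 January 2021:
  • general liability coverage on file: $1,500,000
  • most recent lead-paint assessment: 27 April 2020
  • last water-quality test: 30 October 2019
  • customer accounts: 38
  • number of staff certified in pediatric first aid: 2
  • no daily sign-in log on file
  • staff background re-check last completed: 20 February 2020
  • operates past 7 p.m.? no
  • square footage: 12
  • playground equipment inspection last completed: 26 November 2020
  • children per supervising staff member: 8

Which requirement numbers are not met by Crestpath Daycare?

1. playground equipment inspection 53 days ago vs limit 60 → met
2. staff background re-check 333 days ago vs limit 365 → met
3. daily sign-in log absent → not met
4. condition 'operates past 7 p.m.' does not hold → requirement n/a → met
5. children per supervising staff member 8 ≤ 10 → met
6. staff certified in pediatric first aid 2 ≥ 2 → met
7. general liability coverage $1,500,000 ≥ $1,350,000 → met
8. lead-paint assessment 266 days ago vs limit 270 → met
9. water-quality test 446 days ago vs limit 730 → met
Not met: 3

3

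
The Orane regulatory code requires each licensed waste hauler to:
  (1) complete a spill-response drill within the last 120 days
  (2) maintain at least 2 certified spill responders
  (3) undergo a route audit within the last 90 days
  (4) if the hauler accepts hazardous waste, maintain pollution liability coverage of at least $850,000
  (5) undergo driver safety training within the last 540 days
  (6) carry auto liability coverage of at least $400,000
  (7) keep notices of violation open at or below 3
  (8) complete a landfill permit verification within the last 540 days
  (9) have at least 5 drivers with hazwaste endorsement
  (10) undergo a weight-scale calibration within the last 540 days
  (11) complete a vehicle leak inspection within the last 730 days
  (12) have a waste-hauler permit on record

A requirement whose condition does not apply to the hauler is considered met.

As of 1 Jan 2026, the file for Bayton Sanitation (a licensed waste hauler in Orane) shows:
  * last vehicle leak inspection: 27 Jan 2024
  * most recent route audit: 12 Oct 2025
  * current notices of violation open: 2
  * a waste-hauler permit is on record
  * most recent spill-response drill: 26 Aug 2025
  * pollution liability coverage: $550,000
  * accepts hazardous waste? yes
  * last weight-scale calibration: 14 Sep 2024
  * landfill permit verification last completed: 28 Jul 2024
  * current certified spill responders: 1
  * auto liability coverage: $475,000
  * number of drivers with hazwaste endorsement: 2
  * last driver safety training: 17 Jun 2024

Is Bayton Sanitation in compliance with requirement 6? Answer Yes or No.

Yes

6. auto liability coverage $475,000 ≥ $400,000 → met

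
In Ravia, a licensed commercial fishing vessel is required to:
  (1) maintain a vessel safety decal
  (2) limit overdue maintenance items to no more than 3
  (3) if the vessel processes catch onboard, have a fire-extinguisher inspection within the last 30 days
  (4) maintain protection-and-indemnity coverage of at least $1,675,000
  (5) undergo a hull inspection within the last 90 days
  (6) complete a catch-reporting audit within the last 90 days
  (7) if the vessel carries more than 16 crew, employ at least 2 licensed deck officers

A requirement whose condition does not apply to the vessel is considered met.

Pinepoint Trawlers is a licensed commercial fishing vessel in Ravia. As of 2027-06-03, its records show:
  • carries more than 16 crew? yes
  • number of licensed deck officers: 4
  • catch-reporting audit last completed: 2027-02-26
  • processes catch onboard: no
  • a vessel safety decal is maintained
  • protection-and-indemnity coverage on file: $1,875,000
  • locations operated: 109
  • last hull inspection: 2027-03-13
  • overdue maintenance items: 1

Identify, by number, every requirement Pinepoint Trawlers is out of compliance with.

1. vessel safety decal present → met
2. overdue maintenance items 1 ≤ 3 → met
3. condition 'processes catch onboard' does not hold → requirement n/a → met
4. protection-and-indemnity coverage $1,875,000 ≥ $1,675,000 → met
5. hull inspection 82 days ago vs limit 90 → met
6. catch-reporting audit 97 days ago vs limit 90 → not met
7. condition 'carries more than 16 crew' holds; licensed deck officers 4 ≥ 2 → met
Not met: 6

6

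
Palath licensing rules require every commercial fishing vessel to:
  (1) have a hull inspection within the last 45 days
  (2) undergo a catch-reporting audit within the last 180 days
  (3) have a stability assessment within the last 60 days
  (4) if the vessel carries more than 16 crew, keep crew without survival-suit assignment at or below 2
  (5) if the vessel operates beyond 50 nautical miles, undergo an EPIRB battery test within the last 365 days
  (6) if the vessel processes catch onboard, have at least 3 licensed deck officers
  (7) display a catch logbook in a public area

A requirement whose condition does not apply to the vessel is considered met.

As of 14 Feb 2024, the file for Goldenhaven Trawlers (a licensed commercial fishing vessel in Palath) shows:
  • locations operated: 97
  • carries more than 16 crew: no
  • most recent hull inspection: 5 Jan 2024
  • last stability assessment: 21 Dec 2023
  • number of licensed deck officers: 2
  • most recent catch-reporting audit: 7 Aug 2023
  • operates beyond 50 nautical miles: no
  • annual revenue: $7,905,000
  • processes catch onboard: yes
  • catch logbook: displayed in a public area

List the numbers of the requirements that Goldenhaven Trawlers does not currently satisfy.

1. hull inspection 40 days ago vs limit 45 → met
2. catch-reporting audit 191 days ago vs limit 180 → not met
3. stability assessment 55 days ago vs limit 60 → met
4. condition 'carries more than 16 crew' does not hold → requirement n/a → met
5. condition 'operates beyond 50 nautical miles' does not hold → requirement n/a → met
6. condition 'processes catch onboard' holds; licensed deck officers 2 < 3 → not met
7. catch logbook present → met
Not met: 2, 6

2, 6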